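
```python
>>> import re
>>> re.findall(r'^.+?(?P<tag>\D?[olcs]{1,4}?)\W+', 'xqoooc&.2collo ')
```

This matches anchored at the start of the string; then one or more of any character (lazy); then optionally a non-digit, then 1 to 4 of one of [olcs] (lazy) (captured as 'tag'); then one or more of a non-word character.
With the lazy modifier that quantifier settles for the fewest repetitions that let the rest of the pattern succeed (the atoms after it are unaffected and can still be greedy).
Matches: at [0:8] match 'xqoooc&.', group 1 = 'qoooc'.
`findall` collects group 1 from the one match (1 total).

['qoooc']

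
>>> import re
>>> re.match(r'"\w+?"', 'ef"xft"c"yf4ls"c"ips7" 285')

None

`re.match` won't scan ahead — the pattern has to work from the very first character.
Here position 0 doesn't satisfy it, so the call returns None.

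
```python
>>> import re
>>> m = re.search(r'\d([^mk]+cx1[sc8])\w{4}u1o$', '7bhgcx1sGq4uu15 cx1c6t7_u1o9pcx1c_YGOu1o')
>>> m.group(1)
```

'bhgcx1sGq4uu15 cx1c6t7_u1o9pcx1c'

The pattern matches a digit; then one or more of any character except [mk], then the literal 'cx1', then one of [sc8] (captured); then exactly 4 of a word character, then the literal 'u1o'; then anchored at the end.
`re.search` tries every starting position until one works.
The match spans [0:40] → '7bhgcx1sGq4uu15 cx1c6t7_u1o9pcx1c_YGOu1o'.
Captured: group 1 = 'bhgcx1sGq4uu15 cx1c6t7_u1o9pcx1c'.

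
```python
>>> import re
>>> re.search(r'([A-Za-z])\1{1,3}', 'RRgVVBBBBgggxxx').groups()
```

('R',)

After group 1 captures some text, `\1` only succeeds where that same text appears again.
Unlike `match`, `search` isn't anchored — it looks for the pattern anywhere in the string.
The match spans [0:2] → 'RR'.
Captured: group 1 = 'R'.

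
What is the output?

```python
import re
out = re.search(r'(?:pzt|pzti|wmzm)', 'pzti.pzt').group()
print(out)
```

`|` is ordered: at each position the engine commits to the first alternative that works.
`re.search` scans for the first position where the pattern succeeds.
The match spans [0:3] → 'pzt'.

pzt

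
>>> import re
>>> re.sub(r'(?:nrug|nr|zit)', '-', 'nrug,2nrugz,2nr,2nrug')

'-,2-z,2-,2-'

Alternation tries branches left to right and keeps the first one that lets the overall match succeed at that position.
`sub` substitutes '-' at each match site.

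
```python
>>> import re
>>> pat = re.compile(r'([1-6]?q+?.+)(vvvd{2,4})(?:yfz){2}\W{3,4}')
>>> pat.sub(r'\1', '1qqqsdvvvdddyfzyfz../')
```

'1qqqsd'

The replacement refers to a captured group, so each match is rewritten using its own captured text.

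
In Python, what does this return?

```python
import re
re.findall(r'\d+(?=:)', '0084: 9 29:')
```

['0084', '29']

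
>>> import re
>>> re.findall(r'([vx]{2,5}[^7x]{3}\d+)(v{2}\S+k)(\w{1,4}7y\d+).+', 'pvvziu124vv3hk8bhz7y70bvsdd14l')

[('vvziu124', 'vv3hk', '8bhz7y70')]

Pattern: 2 to 5 of one of [vx], then exactly 3 of any character except [7x], then one or more of a digit (captured); then exactly 2 of a literal 'v', then one or more of a non-whitespace character, then a literal 'k' (captured); then 1 to 4 of a word character, then the literal '7y', then one or more of a digit (captured); then one or more of any character.
Scanning left to right: at [1:30] match 'vvziu124vv3hk8bhz7y70bvsdd14l', groups = ('vvziu124', 'vv3hk', '8bhz7y70').
`findall` packs the 3 group values into a tuple for every match.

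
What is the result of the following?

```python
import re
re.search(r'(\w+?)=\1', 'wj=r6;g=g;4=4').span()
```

`\1` has to match the exact text group 1 already captured.
Unlike `match`, `search` isn't anchored — it looks for the pattern anywhere in the string.
The match spans [6:9] → 'g=g'.
Captured: group 1 = 'g'.

(6, 9)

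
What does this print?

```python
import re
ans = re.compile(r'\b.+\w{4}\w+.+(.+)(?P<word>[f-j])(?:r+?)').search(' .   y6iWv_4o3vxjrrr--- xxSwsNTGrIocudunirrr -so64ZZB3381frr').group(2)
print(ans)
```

f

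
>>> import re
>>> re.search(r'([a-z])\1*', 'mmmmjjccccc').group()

'mmmm'

A backreference is literal: `\1` must see the identical characters the first group matched.
The match spans [0:4] → 'mmmm'.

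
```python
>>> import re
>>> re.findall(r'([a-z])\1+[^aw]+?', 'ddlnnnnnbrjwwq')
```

['d', 'n', 'w']

`\1` has to match the exact text group 1 already captured.
Walking the string: at [0:3] match 'ddl', group 1 = 'd'; at [3:9] match 'nnnnnb', group 1 = 'n'; at [11:14] match 'wwq', group 1 = 'w'.
With a single group, `findall` returns only what that group captured — 3 items.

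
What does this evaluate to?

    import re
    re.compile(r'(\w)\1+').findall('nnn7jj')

The backreference `\1` re-matches whatever the first group consumed, character for character.
Walking the string: at [0:3] match 'nnn', group 1 = 'n'; at [4:6] match 'jj', group 1 = 'j'.
`findall` collects group 1 from each match (2 total).

['n', 'j']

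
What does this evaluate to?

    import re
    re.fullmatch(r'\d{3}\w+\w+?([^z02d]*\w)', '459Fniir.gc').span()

(0, 11)

`re.fullmatch` requires the pattern to consume the entire string.
The match spans [0:11] → '459Fniir.gc'.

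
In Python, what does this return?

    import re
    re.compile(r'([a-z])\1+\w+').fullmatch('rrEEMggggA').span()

(0, 10)

`\1` is not a pattern — it's the concrete string captured by group 1, re-applied verbatim.
`re.fullmatch` is like wrapping the pattern in `^…$` (in single-line mode).
The match spans [0:10] → 'rrEEMggggA'.
Captured: group 1 = 'r'.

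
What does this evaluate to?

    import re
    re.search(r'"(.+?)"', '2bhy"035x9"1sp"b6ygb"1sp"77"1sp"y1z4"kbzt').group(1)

The match spans [4:11] → '"035x9"'.
Captured: group 1 = '035x9'.

'035x9'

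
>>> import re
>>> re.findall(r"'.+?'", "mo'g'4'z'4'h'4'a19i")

The `?` after the quantifier makes it lazy — it takes as little as possible before letting the rest of the pattern try.
Since nothing is captured, `findall` lists the 3 matched substrings directly.

["'g'", "'z'", "'h'"]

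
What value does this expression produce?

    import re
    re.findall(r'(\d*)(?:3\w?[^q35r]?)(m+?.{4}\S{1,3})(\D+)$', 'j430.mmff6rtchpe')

[('4', 'mmff6rtc', 'hpe')]

Pattern: zero or more of a digit (captured); then a literal '3', then optionally a word character, then optionally any character except [q35r] (non-capturing group); then one or more of the literal 'm' (lazy), then exactly 4 of any character, then 1 to 3 of a non-whitespace character (captured); then one or more of a non-digit (captured); then anchored at the end.
A `+?`/`*?`/`{m,n}?` starts at its minimum and grows only as far as needed for what follows to match.
Walking the string: at [1:16] match '430.mmff6rtchpe', groups = ('4', 'mmff6rtc', 'hpe').
Multiple groups make `findall` return tuples — one 3-tuple for the one match.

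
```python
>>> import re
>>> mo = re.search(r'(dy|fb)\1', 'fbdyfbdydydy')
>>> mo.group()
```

A backreference is literal: `\1` must see the identical characters the first group matched.
The match spans [6:10] → 'dydy'.

'dydy'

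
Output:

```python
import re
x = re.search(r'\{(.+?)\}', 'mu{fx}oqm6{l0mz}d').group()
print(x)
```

Because the quantifier is non-greedy, it stops expanding at the earliest point where the rest of the pattern can succeed.
`search` walks the string left to right and returns the first match it finds.
The match spans [2:6] → '{fx}'.
Captured: group 1 = 'fx'.

{fx}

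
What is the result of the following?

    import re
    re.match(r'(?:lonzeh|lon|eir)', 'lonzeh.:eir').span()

(0, 6)

`|` is ordered: at each position the engine commits to the first alternative that works.
`re.match` only tries the pattern at the start of the string.
The match spans [0:6] → 'lonzeh'.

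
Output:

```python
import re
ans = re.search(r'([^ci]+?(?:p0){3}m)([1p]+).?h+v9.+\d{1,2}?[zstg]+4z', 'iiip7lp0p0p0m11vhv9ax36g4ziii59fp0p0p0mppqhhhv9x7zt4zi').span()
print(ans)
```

(3, 53)

The pattern matches one or more of any character except [ci] (lazy), then the literal 'p0' repeated 3 times, then a literal 'm' (captured); then one or more of one of [1p] (captured); then optionally any character, then one or more of the literal 'h', then the literal 'v9'; then one or more of any character; then 1 to 2 of a digit (lazy), then one or more of one of [zstg], then the literal '4z'.
`re.search` tries every starting position until one works.
The match spans [3:53] → 'p7lp0p0p0m11vhv9ax36g4ziii59fp0p0p0mppqhhhv9x7zt4z'.
Captured: group 1 = 'p7lp0p0p0m', group 2 = '11'.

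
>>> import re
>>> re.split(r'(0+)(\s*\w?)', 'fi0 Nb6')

This matches one or more of a literal '0' (captured); then zero or more of whitespace, then optionally a word character (captured).
Matches to split on: at [2:5] → '0 N'.
With a capturing group present, the delimiter's captured portion is kept in the result list.

['fi', '0', ' N', 'b6']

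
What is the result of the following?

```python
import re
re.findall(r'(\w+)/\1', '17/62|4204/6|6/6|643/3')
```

['6', '3']

The backreference `\1` re-matches whatever the first group consumed, character for character.
Matches: at [13:16] match '6/6', group 1 = '6'; at [19:22] match '3/3', group 1 = '3'.
One capturing group, so `findall` returns just the captured substring from each match — 2 in all.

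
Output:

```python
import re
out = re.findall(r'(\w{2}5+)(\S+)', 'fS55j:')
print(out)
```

[('fS55', 'j:')]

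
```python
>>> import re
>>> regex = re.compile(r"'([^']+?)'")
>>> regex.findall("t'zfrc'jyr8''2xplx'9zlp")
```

['zfrc', '2xplx']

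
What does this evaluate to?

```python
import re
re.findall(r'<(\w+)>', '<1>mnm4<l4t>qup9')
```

With a single group, `findall` returns only what that group captured — 2 items.

['1', 'l4t']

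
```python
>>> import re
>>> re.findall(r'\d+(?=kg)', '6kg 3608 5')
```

['6']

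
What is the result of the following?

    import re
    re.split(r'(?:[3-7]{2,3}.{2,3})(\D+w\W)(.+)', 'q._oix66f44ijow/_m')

['q._oix', 'ijow/', '_m', '']

This matches 2 to 3 of a character in [3-7], then 2 to 3 of any character (non-capturing group); then one or more of a non-digit, then the literal 'w', then a non-word character (captured); then one or more of any character (captured).
Matches to split on: at [6:18] → '66f44ijow/_m'.
The group in the pattern means `split` returns the separators' captures alongside the pieces.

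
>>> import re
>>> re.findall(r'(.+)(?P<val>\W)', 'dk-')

Pattern: one or more of any character (captured); then a non-word character (captured as 'val').
Matches: at [0:3] match 'dk-', groups = ('dk', '-').
`findall` packs the 2 group values into a tuple for every match.

[('dk', '-')]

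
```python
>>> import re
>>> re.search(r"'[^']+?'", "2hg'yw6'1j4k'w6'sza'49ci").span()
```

(3, 8)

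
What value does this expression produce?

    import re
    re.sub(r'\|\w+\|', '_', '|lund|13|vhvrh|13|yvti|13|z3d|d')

'_13_13_13_d'

Every occurrence is swapped for '_'.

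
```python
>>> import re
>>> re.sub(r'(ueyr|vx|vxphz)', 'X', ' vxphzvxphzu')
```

' XphzXphzu'

The regex engine tests alternatives in the order written; an earlier branch that matches wins even if a later one would match more.
Matches: at [1:3] → 'vx'; at [6:8] → 'vx'.
Each match is replaced by 'X'.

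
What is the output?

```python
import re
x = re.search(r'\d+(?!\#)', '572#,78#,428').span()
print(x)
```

(0, 2)

`(?!…)`/`(?<!…)` only lets a position through if the neighbouring text does NOT match; no characters are consumed.
`re.search` scans for the first position where the pattern succeeds.
The match spans [0:2] → '57'.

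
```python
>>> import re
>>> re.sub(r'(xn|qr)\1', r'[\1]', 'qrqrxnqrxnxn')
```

'[qr]xnqr[xn]'

`\1` is not a pattern — it's the concrete string captured by group 1, re-applied verbatim.
The replacement refers to a captured group, so each match is rewritten using its own captured text.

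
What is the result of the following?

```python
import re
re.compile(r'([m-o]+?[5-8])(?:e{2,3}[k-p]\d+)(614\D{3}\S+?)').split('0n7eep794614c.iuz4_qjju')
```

['0', 'n7', '614c.iu', 'z4_qjju']

The `?` after the quantifier makes it lazy — it takes as little as possible before letting the rest of the pattern try.
With a capturing group present, the delimiter's captured portion is kept in the result list.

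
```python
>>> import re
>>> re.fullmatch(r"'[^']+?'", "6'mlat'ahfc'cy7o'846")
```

None

`fullmatch` succeeds only if the pattern covers the string from start to end.
Here there's no way to consume every character, so the call returns None.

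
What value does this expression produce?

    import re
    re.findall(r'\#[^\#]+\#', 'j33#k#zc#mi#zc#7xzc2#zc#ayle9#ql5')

['#k#', '#mi#', '#7xzc2#', '#ayle9#']

Matches: at [3:6] → '#k#'; at [8:12] → '#mi#'; at [14:21] → '#7xzc2#'; at [23:30] → '#ayle9#'.
With no groups in the pattern, `findall` gives back each whole match — 4 here.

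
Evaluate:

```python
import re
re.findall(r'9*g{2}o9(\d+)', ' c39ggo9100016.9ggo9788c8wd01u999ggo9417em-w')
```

This matches zero or more of the literal '9', then exactly 2 of the literal 'g', then the literal 'o9'; then one or more of a digit (captured).
Scanning left to right: at [3:14] match '9ggo9100016', group 1 = '100016'; at [15:23] match '9ggo9788', group 1 = '788'; at [30:40] match '999ggo9417', group 1 = '417'.
With a single group, `findall` returns only what that group captured — 3 items.

['100016', '788', '417']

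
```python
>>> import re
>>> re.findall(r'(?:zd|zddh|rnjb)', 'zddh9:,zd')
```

Alternation tries branches left to right and keeps the first one that lets the overall match succeed at that position.
Matches: at [0:2] → 'zd'; at [7:9] → 'zd'.
Since nothing is captured, `findall` lists the 2 matched substrings directly.

['zd', 'zd']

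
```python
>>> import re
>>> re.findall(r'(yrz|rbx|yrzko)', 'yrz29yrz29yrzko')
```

Alternation tries branches left to right and keeps the first one that lets the overall match succeed at that position.
Walking the string: at [0:3] match 'yrz', group 1 = 'yrz'; at [5:8] match 'yrz', group 1 = 'yrz'; at [10:13] match 'yrz', group 1 = 'yrz'.
With a single group, `findall` returns only what that group captured — 3 items.

['yrz', 'yrz', 'yrz']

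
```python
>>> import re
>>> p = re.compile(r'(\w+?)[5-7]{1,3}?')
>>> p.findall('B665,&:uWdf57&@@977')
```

['B', '6', 'uWdf', '9']

The pattern matches one or more of a word character (lazy) (captured); then 1 to 3 of a character in [5-7] (lazy).
With a single group, `findall` returns only what that group captured — 4 items.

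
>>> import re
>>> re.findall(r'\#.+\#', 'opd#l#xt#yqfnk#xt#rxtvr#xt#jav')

['#l#xt#yqfnk#xt#rxtvr#xt#']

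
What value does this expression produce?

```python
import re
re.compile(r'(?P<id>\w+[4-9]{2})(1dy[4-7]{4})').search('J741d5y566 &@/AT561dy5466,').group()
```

This matches one or more of a word character, then exactly 2 of a character in [4-9] (captured as 'id'); then the literal '1dy', then exactly 4 of a character in [4-7] (captured).
`re.search` scans for the first position where the pattern succeeds.
The match spans [14:25] → 'AT561dy5466'.
Captured: group 1 = 'AT56', group 2 = '1dy5466'.

'AT561dy5466'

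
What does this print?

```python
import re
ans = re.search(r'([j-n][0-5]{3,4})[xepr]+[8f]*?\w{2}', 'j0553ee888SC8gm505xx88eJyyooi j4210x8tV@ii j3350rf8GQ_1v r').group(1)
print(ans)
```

j0553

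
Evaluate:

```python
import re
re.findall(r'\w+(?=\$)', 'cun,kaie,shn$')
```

The `(?=…)`/`(?<=…)` assertion just peeks at neighbouring text; it doesn't advance the match position.
Matches: at [9:12] → 'shn'.
`findall` yields the raw match text (1 of them) because the pattern has no groups.

['shn']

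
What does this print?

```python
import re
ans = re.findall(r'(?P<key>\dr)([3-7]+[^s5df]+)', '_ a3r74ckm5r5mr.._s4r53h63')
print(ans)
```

The pattern matches a digit, then a literal 'r' (captured as 'key'); then one or more of a character in [3-7], then one or more of any character except [s5df] (captured).
Walking the string: at [3:10] match '3r74ckm', groups = ('3r', '74ckm'); at [10:18] match '5r5mr.._', groups = ('5r', '5mr.._'); at [19:26] match '4r53h63', groups = ('4r', '53h63').
2 groups means each result is a tuple of 2 captured strings — 3 here.

[('3r', '74ckm'), ('5r', '5mr.._'), ('4r', '53h63')]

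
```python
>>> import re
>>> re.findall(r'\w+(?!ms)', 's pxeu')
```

['s', 'pxeu']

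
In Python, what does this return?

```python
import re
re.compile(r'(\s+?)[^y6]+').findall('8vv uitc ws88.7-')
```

[' ']

Pattern: one or more of whitespace (lazy) (captured); then one or more of any character except [y6].
With a single group, `findall` returns only what that group captured — 1 item.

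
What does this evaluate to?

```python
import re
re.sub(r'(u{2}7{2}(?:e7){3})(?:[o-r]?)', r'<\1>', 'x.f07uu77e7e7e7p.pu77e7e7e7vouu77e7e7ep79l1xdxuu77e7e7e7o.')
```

'x.f07<uu77e7e7e7>.pu77e7e7e7vouu77e7e7ep79l1xdx<uu77e7e7e7>.'

Pattern: exactly 2 of the literal 'u', then exactly 2 of the literal '7', then the literal 'e7' repeated 3 times (captured); then optionally a character in [o-r] (non-capturing group).
Matches: at [5:16] → 'uu77e7e7e7p'; at [46:57] → 'uu77e7e7e7o'.
The replacement refers to a captured group, so each match is rewritten using its own captured text.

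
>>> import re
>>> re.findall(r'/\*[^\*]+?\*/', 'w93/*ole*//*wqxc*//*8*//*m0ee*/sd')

['/*ole*/', '/*wqxc*/', '/*8*/', '/*m0ee*/']

Walking the string: at [3:10] → '/*ole*/'; at [10:18] → '/*wqxc*/'; at [18:23] → '/*8*/'; at [23:31] → '/*m0ee*/'.
`findall` yields the raw match text (4 of them) because the pattern has no groups.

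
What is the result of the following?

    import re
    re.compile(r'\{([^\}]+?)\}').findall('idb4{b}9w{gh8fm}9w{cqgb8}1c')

['b', 'gh8fm', 'cqgb8']

Because there's exactly one group, `findall` drops the full match and keeps group 1 from each hit.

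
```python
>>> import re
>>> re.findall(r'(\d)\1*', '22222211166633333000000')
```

A backreference is literal: `\1` must see the identical characters the first group matched.
`findall` collects group 1 from each match (5 total).

['2', '1', '6', '3', '0']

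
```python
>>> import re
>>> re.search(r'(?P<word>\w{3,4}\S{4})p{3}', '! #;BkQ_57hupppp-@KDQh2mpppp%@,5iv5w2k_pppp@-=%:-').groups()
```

('BkQ_57hu',)

The match spans [4:15] → 'BkQ_57huppp'.
Captured: group 1 = 'BkQ_57hu'.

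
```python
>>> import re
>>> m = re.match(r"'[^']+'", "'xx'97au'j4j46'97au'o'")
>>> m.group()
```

`match` is anchored at position 0; if the pattern doesn't fit there, it returns None.
The match spans [0:4] → "'xx'".

"'xx'"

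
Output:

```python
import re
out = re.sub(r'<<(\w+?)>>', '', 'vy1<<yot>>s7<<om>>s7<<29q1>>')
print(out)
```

vy1s7s7

Each match is replaced by ''.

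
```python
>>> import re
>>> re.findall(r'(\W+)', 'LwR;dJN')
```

[';']

Because there's exactly one group, `findall` drops the full match and keeps group 1 from the one hit.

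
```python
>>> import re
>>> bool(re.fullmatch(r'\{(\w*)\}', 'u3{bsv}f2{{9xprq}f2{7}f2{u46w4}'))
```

`fullmatch` succeeds only if the pattern covers the string from start to end.
Here the string isn't matched end-to-end, so the call returns None, and `bool(None)` is False.

False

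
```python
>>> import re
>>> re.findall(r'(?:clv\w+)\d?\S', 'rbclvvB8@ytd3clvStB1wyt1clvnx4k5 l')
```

The pattern matches the literal 'clv', then one or more of a word character (non-capturing group); then optionally a digit, then a non-whitespace character.
No capturing groups, so `findall` returns the 2 full match strings.

['clvvB8@', 'clvStB1wyt1clvnx4k5']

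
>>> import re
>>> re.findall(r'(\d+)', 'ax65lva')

['65']

Pattern: one or more of a digit (captured).
Scanning left to right: at [2:4] match '65', group 1 = '65'.
One capturing group, so `findall` returns just the captured substring from the one match — 1 in all.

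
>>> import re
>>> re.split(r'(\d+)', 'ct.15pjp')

Pattern: one or more of a digit (captured).
Matches to split on: at [3:5] → '15'.
The group in the pattern means `split` returns the separators' captures alongside the pieces.

['ct.', '15', 'pjp']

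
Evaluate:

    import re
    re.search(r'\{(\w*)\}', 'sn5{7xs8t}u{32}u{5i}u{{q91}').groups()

('7xs8t',)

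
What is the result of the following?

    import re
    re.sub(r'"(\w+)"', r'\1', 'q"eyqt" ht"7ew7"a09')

'qeyqt ht7ew7a09'

Matches: at [1:7] → '"eyqt"'; at [10:16] → '"7ew7"'.
`\1` in the replacement pulls in group 1's text for each match.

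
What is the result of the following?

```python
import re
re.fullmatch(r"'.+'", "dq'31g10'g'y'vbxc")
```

None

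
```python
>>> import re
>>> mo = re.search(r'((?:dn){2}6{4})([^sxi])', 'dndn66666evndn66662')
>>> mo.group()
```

The match spans [0:9] → 'dndn66666'.

'dndn66666'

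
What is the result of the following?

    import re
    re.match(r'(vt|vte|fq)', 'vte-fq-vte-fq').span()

(0, 2)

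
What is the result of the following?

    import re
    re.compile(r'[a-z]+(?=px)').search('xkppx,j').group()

'xkp'

Lookahead/lookbehind check context without consuming it, so the matched span excludes the asserted characters.
`search` walks the string left to right and returns the first match it finds.
The match spans [0:3] → 'xkp'.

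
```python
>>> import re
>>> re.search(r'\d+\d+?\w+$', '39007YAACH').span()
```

(0, 10)

This matches one or more of a digit, then one or more of a digit (lazy); then one or more of a word character; then anchored at the end.
`re.search` tries every starting position until one works.
The match spans [0:10] → '39007YAACH'.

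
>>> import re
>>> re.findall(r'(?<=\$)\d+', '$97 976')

The `(?=…)`/`(?<=…)` assertion just peeks at neighbouring text; it doesn't advance the match position.
Matches: at [1:3] → '97'.
With no groups in the pattern, `findall` gives back each whole match — 1 here.

['97']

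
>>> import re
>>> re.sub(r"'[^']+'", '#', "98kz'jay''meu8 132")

`sub` substitutes '#' at each match site.

"98kz#'meu8 132"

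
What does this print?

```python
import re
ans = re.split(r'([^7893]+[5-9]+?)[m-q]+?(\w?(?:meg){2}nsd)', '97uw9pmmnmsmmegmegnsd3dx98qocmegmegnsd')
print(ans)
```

With a capturing group present, the delimiter's captured portion is kept in the result list.

['97uw9pmmnmsmmegmegnsd3', 'dx98', 'cmegmegnsd', '']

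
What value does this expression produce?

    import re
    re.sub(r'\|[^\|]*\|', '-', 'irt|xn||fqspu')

'irt-|fqspu'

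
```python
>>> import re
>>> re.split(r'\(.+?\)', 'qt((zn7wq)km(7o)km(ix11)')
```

['qt', 'km', 'km', '']

Matches to split on: at [2:10] → '((zn7wq)'; at [12:16] → '(7o)'; at [18:24] → '(ix11)'.
Splitting on the pattern gives 4 pieces.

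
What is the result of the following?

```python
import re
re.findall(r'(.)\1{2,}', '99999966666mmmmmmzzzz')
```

The backreference `\1` re-matches whatever the first group consumed, character for character.
`findall` collects group 1 from each match (4 total).

['9', '6', 'm', 'z']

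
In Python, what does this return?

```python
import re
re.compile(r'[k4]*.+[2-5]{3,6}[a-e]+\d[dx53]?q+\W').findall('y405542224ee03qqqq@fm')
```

['y405542224ee03qqqq@']

Pattern: zero or more of one of [k4]; then one or more of any character; then 3 to 6 of a character in [2-5], then one or more of a character in [a-e]; then a digit; then optionally one of [dx53], then one or more of the literal 'q', then a non-word character.
Matches: at [0:19] → 'y405542224ee03qqqq@'.
Since nothing is captured, `findall` lists the 1 matched substring directly.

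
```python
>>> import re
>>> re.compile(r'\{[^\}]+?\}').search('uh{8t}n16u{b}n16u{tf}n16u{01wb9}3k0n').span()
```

(2, 6)

`search` walks the string left to right and returns the first match it finds.
The match spans [2:6] → '{8t}'.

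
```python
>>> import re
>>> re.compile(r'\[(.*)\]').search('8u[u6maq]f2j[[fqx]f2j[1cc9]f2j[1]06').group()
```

'[u6maq]f2j[[fqx]f2j[1cc9]f2j[1]'

The match spans [2:33] → '[u6maq]f2j[[fqx]f2j[1cc9]f2j[1]'.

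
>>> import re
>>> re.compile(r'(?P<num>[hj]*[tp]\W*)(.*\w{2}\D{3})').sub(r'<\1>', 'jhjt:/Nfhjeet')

'<jhjt:/>'

`\1` in the replacement pulls in group 1's text for each match.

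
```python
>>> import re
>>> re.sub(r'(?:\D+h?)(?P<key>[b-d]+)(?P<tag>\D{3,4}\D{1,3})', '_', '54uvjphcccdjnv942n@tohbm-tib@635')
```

Pattern: one or more of a non-digit, then optionally a literal 'h' (non-capturing group); then one or more of a character in [b-d] (captured as 'key'); then 3 to 4 of a non-digit, then 1 to 3 of a non-digit (captured as 'tag').
Matches: at [2:14] → 'uvjphcccdjnv'; at [17:29] → 'n@tohbm-tib@'.
`sub` substitutes '_' at each match site.

'54_942_635'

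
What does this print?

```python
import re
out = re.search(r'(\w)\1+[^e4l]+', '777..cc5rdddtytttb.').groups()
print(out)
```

('7',)

The match spans [0:19] → '777..cc5rdddtytttb.'.
Captured: group 1 = '7'.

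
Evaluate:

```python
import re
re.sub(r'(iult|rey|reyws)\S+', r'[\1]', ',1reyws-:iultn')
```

',1[rey]'

The regex engine tests alternatives in the order written; an earlier branch that matches wins even if a later one would match more.
Matches: at [2:14] → 'reyws-:iultn'.
The replacement refers to a captured group, so each match is rewritten using its own captured text.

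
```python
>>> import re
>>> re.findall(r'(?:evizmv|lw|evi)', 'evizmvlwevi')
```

Branches in `(...|...)` are attempted left-to-right; the first branch that allows the whole pattern to succeed is taken.
Matches: at [0:6] → 'evizmv'; at [6:8] → 'lw'; at [8:11] → 'evi'.
Since nothing is captured, `findall` lists the 3 matched substrings directly.

['evizmv', 'lw', 'evi']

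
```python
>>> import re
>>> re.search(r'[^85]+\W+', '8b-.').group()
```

This matches one or more of any character except [85]; then one or more of a non-word character.
`re.search` tries every starting position until one works.
The match spans [1:4] → 'b-.'.

'b-.'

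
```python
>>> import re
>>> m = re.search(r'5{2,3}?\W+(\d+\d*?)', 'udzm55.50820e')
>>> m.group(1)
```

The match spans [4:12] → '55.50820'.
Captured: group 1 = '50820'.

'50820'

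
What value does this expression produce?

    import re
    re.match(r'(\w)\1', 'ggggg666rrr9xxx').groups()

`\1` has to match the exact text group 1 already captured.
`match` is anchored at position 0; if the pattern doesn't fit there, it returns None.
The match spans [0:2] → 'gg'.
Captured: group 1 = 'g'.

('g',)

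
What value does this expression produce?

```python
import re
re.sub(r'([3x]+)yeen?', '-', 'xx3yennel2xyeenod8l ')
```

'xx3yennel2-od8l '

`sub` substitutes '-' at each match site.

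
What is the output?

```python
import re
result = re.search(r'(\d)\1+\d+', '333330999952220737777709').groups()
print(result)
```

('3',)

The match spans [0:24] → '333330999952220737777709'.
Captured: group 1 = '3'.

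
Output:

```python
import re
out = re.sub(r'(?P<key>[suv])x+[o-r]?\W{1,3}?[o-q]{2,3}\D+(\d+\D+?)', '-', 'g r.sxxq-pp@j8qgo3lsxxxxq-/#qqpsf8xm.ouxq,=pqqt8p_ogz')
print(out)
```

g r.-go3l-m.o-_ogz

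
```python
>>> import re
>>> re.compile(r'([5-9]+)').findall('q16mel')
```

This matches one or more of a character in [5-9] (captured).
Matches: at [2:3] match '6', group 1 = '6'.
Because there's exactly one group, `findall` drops the full match and keeps group 1 from the one hit.

['6']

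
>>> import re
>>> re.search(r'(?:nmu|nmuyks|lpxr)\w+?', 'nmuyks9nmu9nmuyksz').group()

'nmuy'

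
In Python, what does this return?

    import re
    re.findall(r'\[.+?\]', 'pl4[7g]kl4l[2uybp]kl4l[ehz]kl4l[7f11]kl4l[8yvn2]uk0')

The `?` after the quantifier makes it lazy — it takes as little as possible before letting the rest of the pattern try.
`findall` yields the raw match text (5 of them) because the pattern has no groups.

['[7g]', '[2uybp]', '[ehz]', '[7f11]', '[8yvn2]']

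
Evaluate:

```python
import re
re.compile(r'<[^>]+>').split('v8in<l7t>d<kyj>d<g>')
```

Splitting on the pattern gives 4 pieces.

['v8in', 'd', 'd', '']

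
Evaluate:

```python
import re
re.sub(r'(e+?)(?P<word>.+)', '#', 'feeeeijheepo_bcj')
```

'f#'

This matches one or more of a literal 'e' (lazy) (captured); then one or more of any character (captured as 'word').
Matches: at [1:16] → 'eeeeijheepo_bcj'.
`sub` substitutes '#' at each match site.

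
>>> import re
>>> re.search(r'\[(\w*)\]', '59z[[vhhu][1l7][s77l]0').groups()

Unlike `match`, `search` isn't anchored — it looks for the pattern anywhere in the string.
The match spans [4:10] → '[vhhu]'.
Captured: group 1 = 'vhhu'.

('vhhu',)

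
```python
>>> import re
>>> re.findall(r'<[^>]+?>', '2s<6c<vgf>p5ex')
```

['<6c<vgf>']

Since nothing is captured, `findall` lists the 1 matched substring directly.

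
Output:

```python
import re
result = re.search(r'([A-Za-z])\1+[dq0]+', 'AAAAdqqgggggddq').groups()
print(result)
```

('A',)

The match spans [0:7] → 'AAAAdqq'.
Captured: group 1 = 'A'.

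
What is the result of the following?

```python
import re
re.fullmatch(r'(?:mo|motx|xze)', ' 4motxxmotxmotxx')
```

`re.fullmatch` requires the pattern to consume the entire string.
Here the string isn't matched end-to-end, so the call returns None.

None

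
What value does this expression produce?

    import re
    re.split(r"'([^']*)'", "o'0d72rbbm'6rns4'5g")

['o', '0d72rbbm', "6rns4'5g"]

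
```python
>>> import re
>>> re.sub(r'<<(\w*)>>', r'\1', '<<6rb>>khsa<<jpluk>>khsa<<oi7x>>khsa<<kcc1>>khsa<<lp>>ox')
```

'6rbkhsajplukkhsaoi7xkhsakcc1khsalpox'

Matches: at [0:7] → '<<6rb>>'; at [11:20] → '<<jpluk>>'; at [24:32] → '<<oi7x>>'; at [36:44] → '<<kcc1>>'; at [48:54] → '<<lp>>'.
The replacement refers to a captured group, so each match is rewritten using its own captured text.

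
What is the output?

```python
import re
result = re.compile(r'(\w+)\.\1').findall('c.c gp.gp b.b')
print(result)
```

['c', 'gp', 'b']

A backreference is literal: `\1` must see the identical characters the first group matched.
Scanning left to right: at [0:3] match 'c.c', group 1 = 'c'; at [4:9] match 'gp.gp', group 1 = 'gp'; at [10:13] match 'b.b', group 1 = 'b'.
One capturing group, so `findall` returns just the captured substring from each match — 3 in all.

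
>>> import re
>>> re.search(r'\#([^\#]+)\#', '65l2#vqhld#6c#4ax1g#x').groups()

The match spans [4:11] → '#vqhld#'.
Captured: group 1 = 'vqhld'.

('vqhld',)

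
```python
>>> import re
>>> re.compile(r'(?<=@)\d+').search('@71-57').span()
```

(1, 3)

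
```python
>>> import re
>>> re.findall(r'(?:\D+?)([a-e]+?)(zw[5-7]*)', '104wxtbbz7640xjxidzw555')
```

[('d', 'zw555')]

The pattern matches one or more of a non-digit (lazy) (non-capturing group); then one or more of a character in [a-e] (lazy) (captured); then the literal 'zw', then zero or more of a character in [5-7] (captured).
Scanning left to right: at [13:23] match 'xjxidzw555', groups = ('d', 'zw555').
2 groups means the one result is a tuple of 2 captured strings — 1 here.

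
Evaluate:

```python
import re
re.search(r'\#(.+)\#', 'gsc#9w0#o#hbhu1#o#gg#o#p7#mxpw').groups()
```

('9w0#o#hbhu1#o#gg#o#p7',)

The match spans [3:26] → '#9w0#o#hbhu1#o#gg#o#p7#'.
Captured: group 1 = '9w0#o#hbhu1#o#gg#o#p7'.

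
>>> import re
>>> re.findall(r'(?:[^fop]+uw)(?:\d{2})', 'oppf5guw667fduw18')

['5guw66', 'duw18']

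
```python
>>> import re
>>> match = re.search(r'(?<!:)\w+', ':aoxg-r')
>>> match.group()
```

'oxg'

The negative lookaround is zero-width — it rules out positions where the adjacent text would match, without consuming anything.
`re.search` tries every starting position until one works.
The match spans [2:5] → 'oxg'.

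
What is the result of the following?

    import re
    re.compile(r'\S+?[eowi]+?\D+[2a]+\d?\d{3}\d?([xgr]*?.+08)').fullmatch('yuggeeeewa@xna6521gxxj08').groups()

The match spans [0:24] → 'yuggeeeewa@xna6521gxxj08'.
Captured: group 1 = 'gxxj08'.

('gxxj08',)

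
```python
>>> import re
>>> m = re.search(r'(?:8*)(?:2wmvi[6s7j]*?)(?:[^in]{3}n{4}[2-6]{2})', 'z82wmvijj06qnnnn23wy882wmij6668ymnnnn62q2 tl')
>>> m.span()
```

(1, 18)

This matches zero or more of a literal '8' (non-capturing group); then the literal '2wm', then the literal 'vi', then zero or more of one of [6s7j] (lazy) (non-capturing group); then exactly 3 of any character except [in], then exactly 4 of a literal 'n', then exactly 2 of a character in [2-6] (non-capturing group).
The match spans [1:18] → '82wmvijj06qnnnn23'.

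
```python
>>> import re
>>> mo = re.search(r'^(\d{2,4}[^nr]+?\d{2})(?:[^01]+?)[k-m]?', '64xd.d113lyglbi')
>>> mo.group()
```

This matches anchored at the start of the string; then 2 to 4 of a digit, then one or more of any character except [nr] (lazy), then exactly 2 of a digit (captured); then one or more of any character except [01] (lazy) (non-capturing group); then optionally a character in [k-m].
A non-greedy quantifier consumes as few characters as it can — just enough that the remainder of the pattern still matches from where it stops; whatever follows it matches normally.
`search` walks the string left to right and returns the first match it finds.
The match spans [0:10] → '64xd.d113l'.
Captured: group 1 = '64xd.d11'.

'64xd.d113l'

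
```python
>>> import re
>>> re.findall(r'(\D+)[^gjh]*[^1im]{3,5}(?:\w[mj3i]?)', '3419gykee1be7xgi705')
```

The pattern matches one or more of a non-digit (captured); then zero or more of any character except [gjh], then 3 to 5 of any character except [1im]; then a word character, then optionally one of [mj3i] (non-capturing group).
Because there's exactly one group, `findall` drops the full match and keeps group 1 from the one hit.

['gykee']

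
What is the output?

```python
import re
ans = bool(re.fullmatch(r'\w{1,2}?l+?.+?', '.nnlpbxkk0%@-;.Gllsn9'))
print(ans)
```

Pattern: 1 to 2 of a word character (lazy), then one or more of the literal 'l' (lazy); then one or more of any character (lazy).
`fullmatch` succeeds only if the pattern covers the string from start to end.
Here there's no way to consume every character, so the call returns None, and `bool(None)` is False.

False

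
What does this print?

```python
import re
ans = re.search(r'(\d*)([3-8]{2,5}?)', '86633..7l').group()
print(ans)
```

This matches zero or more of a digit (captured); then 2 to 5 of a character in [3-8] (lazy) (captured).
The match spans [0:5] → '86633'.

86633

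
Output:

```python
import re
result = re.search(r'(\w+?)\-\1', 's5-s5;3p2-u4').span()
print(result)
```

(0, 5)

`\1` has to match the exact text group 1 already captured.
`re.search` tries every starting position until one works.
The match spans [0:5] → 's5-s5'.
Captured: group 1 = 's5'.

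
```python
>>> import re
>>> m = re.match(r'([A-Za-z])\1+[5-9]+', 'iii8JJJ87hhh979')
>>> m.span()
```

(0, 4)

With `match`, the pattern is implicitly anchored at the beginning.
The match spans [0:4] → 'iii8'.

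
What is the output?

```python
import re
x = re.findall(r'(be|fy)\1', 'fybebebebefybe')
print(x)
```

['be', 'be']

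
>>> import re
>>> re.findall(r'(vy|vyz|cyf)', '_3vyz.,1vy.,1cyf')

`|` is ordered: at each position the engine commits to the first alternative that works.
Walking the string: at [2:4] match 'vy', group 1 = 'vy'; at [8:10] match 'vy', group 1 = 'vy'; at [13:16] match 'cyf', group 1 = 'cyf'.
`findall` collects group 1 from each match (3 total).

['vy', 'vy', 'cyf']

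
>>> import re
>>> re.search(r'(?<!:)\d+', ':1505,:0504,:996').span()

Because the assertion is negative and zero-width, positions next to the forbidden text are skipped.
`re.search` tries every starting position until one works.
The match spans [2:5] → '505'.

(2, 5)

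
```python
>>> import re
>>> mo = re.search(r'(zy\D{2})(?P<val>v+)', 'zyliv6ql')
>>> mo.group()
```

'zyliv'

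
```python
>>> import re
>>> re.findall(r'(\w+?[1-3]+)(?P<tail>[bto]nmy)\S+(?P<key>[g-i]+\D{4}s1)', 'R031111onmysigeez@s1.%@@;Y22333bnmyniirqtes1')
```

[('R031111', 'onmy', 'irqtes1')]

The pattern matches one or more of a word character (lazy), then one or more of a character in [1-3] (captured); then one of [bto], then the literal 'nmy' (captured as 'tail'); then one or more of a non-whitespace character; then one or more of a character in [g-i], then exactly 4 of a non-digit, then the literal 's1' (captured as 'key').
Scanning left to right: at [0:44] match 'R031111onmysigeez@s1.%@@;Y22333bnmyniirqtes1', groups = ('R031111', 'onmy', 'irqtes1').
`findall` packs the 3 group values into a tuple for every match.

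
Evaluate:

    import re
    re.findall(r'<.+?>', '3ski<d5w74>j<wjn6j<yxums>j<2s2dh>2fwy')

Because the quantifier is non-greedy, it stops expanding at the earliest point where the rest of the pattern can succeed.
With no groups in the pattern, `findall` gives back each whole match — 3 here.

['<d5w74>', '<wjn6j<yxums>', '<2s2dh>']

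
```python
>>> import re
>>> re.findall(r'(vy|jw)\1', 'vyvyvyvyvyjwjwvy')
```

After group 1 captures some text, `\1` only succeeds where that same text appears again.
Because there's exactly one group, `findall` drops the full match and keeps group 1 from each hit.

['vy', 'vy', 'jw']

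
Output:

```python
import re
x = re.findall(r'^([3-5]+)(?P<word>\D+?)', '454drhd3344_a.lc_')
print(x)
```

[('454', 'd')]

Pattern: anchored at the start of the string; then one or more of a character in [3-5] (captured); then one or more of a non-digit (lazy) (captured as 'word').
Multiple groups make `findall` return tuples — one 2-tuple for the one match.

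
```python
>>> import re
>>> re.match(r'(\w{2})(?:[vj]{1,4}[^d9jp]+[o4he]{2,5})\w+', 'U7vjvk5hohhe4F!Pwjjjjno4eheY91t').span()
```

(0, 14)

The pattern matches exactly 2 of a word character (captured); then 1 to 4 of one of [vj], then one or more of any character except [d9jp], then 2 to 5 of one of [o4he] (non-capturing group); then one or more of a word character.
`match` is anchored at position 0; if the pattern doesn't fit there, it returns None.
The match spans [0:14] → 'U7vjvk5hohhe4F'.
Captured: group 1 = 'U7'.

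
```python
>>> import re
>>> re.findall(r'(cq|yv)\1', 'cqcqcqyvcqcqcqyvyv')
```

['cq', 'cq', 'yv']

The backreference `\1` re-matches whatever the first group consumed, character for character.
One capturing group, so `findall` returns just the captured substring from each match — 3 in all.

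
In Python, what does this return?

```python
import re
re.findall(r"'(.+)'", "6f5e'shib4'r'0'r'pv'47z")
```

["shib4'r'0'r'pv"]

One capturing group, so `findall` returns just the captured substring from the one match — 1 in all.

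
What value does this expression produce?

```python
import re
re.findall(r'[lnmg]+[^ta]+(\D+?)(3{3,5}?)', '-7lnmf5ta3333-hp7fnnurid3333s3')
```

[('ta', '333'), ('d', '333')]

A non-greedy quantifier consumes as few characters as it can — just enough that the remainder of the pattern still matches from where it stops; whatever follows it matches normally.
`findall` packs the 2 group values into a tuple for every match.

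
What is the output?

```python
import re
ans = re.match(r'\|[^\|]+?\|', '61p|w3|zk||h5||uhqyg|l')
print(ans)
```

`re.match` won't scan ahead — the pattern has to work from the very first character.
Here position 0 doesn't satisfy it, so the call returns None.

None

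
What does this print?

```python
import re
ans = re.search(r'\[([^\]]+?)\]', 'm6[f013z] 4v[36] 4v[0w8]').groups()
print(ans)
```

('f013z',)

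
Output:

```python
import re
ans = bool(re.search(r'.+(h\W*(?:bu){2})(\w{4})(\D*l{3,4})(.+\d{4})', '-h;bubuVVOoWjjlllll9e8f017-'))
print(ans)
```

Here no position works, so the call returns None, and `bool(None)` is False.

False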